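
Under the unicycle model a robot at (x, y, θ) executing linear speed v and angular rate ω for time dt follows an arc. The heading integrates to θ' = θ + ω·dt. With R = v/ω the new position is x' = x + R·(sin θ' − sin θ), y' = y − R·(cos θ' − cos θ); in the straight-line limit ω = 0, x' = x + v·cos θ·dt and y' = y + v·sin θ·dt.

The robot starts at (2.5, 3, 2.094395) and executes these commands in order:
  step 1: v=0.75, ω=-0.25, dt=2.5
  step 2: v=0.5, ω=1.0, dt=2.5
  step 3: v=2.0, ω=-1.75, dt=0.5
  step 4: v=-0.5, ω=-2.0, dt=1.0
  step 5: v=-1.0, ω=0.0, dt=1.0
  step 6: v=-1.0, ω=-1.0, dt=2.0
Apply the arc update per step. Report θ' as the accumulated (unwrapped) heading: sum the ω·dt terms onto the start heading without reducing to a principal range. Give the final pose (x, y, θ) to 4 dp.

(-1.5714, 3.4125, -0.9056)

step 1: θ'=1.4694 (R=-3.0000) → pose (2.1135, 4.8037, 1.4694)
step 2: θ'=3.9694 (R=0.5000) → pose (1.2478, 5.1925, 3.9694)
step 3: θ'=3.0944 (R=-1.1429) → pose (0.3523, 4.8241, 3.0944)
step 4: θ'=1.0944 (R=0.2500) → pose (0.5626, 4.4597, 1.0944)
step 5: θ'=1.0944 (straight) → pose (0.1040, 3.5711, 1.0944)
step 6: θ'=-0.9056 (R=1.0000) → pose (-1.5714, 3.4125, -0.9056)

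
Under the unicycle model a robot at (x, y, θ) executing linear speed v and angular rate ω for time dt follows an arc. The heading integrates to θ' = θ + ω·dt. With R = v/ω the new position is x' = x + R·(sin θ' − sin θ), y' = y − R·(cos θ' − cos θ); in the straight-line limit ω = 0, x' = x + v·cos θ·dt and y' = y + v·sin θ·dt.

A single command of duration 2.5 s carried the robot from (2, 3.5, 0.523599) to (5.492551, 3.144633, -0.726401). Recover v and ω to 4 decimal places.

v = 1.5000, ω = -0.5000

Δθ = -0.726401 − 0.523599 = -1.250000
ω = Δθ/dt = -1.250000/2.5 = -0.5000
R = Δx/(sin θ' − sin θ) = -3.0000
v = R·ω = -3.0000·-0.5000 = 1.5000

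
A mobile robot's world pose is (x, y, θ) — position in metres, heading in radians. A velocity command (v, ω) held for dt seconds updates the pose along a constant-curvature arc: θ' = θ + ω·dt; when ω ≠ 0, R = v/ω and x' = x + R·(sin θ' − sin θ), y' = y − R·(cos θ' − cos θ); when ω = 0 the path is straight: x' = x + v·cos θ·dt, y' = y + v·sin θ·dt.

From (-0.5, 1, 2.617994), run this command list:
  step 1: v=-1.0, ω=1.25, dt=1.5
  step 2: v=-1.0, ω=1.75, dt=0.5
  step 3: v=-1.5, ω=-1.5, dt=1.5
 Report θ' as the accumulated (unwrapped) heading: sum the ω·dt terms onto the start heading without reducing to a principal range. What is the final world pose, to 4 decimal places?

step 1: θ'=4.4930 (R=-0.8000) → pose (0.6808, 1.5187, 4.4930)
step 2: θ'=5.3680 (R=-0.5714) → pose (0.5761, 1.9914, 5.3680)
step 3: θ'=3.1180 (R=1.0000) → pose (1.3923, 3.6008, 3.1180)

(1.3923, 3.6008, 3.1180)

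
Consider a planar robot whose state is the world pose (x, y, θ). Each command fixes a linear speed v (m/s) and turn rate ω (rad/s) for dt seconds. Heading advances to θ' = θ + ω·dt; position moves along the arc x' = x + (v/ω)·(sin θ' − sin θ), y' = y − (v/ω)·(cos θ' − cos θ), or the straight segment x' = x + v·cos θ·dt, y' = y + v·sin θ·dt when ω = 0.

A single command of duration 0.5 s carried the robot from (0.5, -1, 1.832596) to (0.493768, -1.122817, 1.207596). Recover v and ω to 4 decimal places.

v = -0.2500, ω = -1.2500

Δθ = 1.207596 − 1.832596 = -0.625000
ω = Δθ/dt = -0.625000/0.5 = -1.2500
R = −Δy/(cos θ' − cos θ) = 0.2000
v = R·ω = 0.2000·-1.2500 = -0.2500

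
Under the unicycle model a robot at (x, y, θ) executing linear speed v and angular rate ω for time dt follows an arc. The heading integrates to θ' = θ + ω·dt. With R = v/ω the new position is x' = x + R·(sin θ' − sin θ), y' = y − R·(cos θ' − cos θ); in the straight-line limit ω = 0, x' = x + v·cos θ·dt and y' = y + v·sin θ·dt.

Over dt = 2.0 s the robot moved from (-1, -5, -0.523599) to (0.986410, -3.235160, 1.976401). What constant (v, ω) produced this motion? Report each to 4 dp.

Δθ = 1.976401 − -0.523599 = 2.500000
ω = Δθ/dt = 2.500000/2.0 = 1.2500
R = Δx/(sin θ' − sin θ) = 1.4000
v = R·ω = 1.4000·1.2500 = 1.7500

v = 1.7500, ω = 1.2500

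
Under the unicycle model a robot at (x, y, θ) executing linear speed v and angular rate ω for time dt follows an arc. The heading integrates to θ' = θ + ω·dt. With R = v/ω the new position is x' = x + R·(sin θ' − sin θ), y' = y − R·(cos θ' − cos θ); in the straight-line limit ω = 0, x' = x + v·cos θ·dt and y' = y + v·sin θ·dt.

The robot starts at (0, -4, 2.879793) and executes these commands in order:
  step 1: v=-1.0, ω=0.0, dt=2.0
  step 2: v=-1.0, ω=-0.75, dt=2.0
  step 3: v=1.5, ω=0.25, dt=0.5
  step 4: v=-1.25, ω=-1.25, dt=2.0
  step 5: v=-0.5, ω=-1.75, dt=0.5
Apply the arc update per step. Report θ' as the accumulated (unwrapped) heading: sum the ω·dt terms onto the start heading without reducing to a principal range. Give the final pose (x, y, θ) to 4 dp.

(1.1219, -5.5539, -1.8702)

step 1: θ'=2.8798 (straight) → pose (1.9319, -4.5176, 2.8798)
step 2: θ'=1.3798 (R=1.3333) → pose (2.8958, -6.0587, 1.3798)
step 3: θ'=1.5048 (R=6.0000) → pose (2.9919, -5.3153, 1.5048)
step 4: θ'=-0.9952 (R=1.0000) → pose (1.1552, -5.7937, -0.9952)
step 5: θ'=-1.8702 (R=0.2857) → pose (1.1219, -5.5539, -1.8702)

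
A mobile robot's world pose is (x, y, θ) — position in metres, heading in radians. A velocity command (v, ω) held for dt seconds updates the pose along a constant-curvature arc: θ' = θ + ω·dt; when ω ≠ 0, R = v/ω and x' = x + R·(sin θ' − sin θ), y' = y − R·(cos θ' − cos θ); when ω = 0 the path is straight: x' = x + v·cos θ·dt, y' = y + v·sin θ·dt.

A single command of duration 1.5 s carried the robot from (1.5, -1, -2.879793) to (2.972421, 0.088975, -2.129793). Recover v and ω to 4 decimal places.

Δθ = -2.129793 − -2.879793 = 0.750000
ω = Δθ/dt = 0.750000/1.5 = 0.5000
R = Δx/(sin θ' − sin θ) = -2.5000
v = R·ω = -2.5000·0.5000 = -1.2500

v = -1.2500, ω = 0.5000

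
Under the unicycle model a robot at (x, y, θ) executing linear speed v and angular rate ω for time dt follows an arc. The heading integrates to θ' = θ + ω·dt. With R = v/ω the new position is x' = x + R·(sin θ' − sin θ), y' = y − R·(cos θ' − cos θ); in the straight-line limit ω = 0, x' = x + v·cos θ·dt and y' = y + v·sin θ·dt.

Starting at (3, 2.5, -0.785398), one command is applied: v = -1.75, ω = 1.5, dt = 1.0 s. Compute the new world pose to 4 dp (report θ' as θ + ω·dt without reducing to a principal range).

(1.4105, 2.5563, 0.7146)

θ' = -0.7854 + 1.5·1.0 = 0.7146
R = v/ω = -1.75/1.5 = -1.1667
x' = 3 + -1.1667·(sin 0.7146 − sin -0.7854) = 1.4105
y' = 2.5 − -1.1667·(cos 0.7146 − cos -0.7854) = 2.5563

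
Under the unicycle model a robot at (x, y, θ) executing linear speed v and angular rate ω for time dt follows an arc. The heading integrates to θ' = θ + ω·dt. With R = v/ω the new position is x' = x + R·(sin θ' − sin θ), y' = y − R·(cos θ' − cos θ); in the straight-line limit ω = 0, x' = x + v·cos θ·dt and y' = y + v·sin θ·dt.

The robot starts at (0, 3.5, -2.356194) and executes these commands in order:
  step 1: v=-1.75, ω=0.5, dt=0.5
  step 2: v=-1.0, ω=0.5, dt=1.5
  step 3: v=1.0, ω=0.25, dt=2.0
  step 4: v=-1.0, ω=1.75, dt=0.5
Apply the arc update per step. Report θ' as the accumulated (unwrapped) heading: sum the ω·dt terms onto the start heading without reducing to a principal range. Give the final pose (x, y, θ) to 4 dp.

step 1: θ'=-2.1062 (R=-3.5000) → pose (0.5354, 4.1892, -2.1062)
step 2: θ'=-1.3562 (R=-2.0000) → pose (0.7693, 5.6355, -1.3562)
step 3: θ'=-0.8562 (R=4.0000) → pose (1.6562, 3.8661, -0.8562)
step 4: θ'=0.0188 (R=-0.5714) → pose (1.2138, 4.0629, 0.0188)

(1.2138, 4.0629, 0.0188)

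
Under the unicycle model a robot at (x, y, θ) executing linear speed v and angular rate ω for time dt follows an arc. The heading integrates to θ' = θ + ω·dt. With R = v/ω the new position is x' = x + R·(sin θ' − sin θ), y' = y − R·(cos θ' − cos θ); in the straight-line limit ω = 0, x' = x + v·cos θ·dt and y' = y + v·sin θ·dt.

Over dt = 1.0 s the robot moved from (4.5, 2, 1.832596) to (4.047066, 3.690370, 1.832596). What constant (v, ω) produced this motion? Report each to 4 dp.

v = 1.7500, ω = 0.0000

Δθ = 1.832596 − 1.832596 = 0.000000
ω = Δθ/dt = 0.000000/1.0 = 0.0000
ω = 0 → v = (Δx·cos θ + Δy·sin θ)/dt = 1.7500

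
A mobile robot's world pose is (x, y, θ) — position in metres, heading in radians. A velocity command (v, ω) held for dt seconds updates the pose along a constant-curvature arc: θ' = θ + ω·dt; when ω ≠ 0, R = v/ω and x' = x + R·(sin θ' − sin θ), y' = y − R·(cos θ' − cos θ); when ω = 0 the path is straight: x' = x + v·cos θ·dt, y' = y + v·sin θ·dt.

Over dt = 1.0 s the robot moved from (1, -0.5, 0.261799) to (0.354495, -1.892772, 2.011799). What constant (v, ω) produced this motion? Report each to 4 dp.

Δθ = 2.011799 − 0.261799 = 1.750000
ω = Δθ/dt = 1.750000/1.0 = 1.7500
R = −Δy/(cos θ' − cos θ) = -1.0000
v = R·ω = -1.0000·1.7500 = -1.7500

v = -1.7500, ω = 1.7500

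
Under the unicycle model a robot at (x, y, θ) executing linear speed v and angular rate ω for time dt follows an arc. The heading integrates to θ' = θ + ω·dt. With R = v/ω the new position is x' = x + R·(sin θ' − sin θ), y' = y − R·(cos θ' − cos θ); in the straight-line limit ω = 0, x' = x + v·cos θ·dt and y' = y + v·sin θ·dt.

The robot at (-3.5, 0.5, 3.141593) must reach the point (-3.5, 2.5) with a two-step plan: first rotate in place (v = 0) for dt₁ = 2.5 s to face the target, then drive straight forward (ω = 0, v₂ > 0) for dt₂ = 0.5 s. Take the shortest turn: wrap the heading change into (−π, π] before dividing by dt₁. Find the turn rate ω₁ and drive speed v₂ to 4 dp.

ω₁ = -0.6283, v₂ = 4.0000

heading to target = atan2(2.5−0.5, -3.5−-3.5) = 1.5708
Δθ = wrap(1.5708 − 3.1416) = -1.5708; ω₁ = Δθ/dt₁ = -0.6283
distance = √((-3.5−-3.5)² + (2.5−0.5)²) = 2.0000; v₂ = distance/dt₂ = 4.0000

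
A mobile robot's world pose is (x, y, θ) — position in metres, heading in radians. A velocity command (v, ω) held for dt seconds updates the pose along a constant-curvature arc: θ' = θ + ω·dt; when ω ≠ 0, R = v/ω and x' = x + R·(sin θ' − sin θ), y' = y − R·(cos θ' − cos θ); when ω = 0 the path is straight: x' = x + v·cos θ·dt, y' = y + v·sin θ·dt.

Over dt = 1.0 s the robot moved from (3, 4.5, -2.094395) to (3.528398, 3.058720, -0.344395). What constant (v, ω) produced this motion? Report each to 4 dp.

Δθ = -0.344395 − -2.094395 = 1.750000
ω = Δθ/dt = 1.750000/1.0 = 1.7500
R = −Δy/(cos θ' − cos θ) = 1.0000
v = R·ω = 1.0000·1.7500 = 1.7500

v = 1.7500, ω = 1.7500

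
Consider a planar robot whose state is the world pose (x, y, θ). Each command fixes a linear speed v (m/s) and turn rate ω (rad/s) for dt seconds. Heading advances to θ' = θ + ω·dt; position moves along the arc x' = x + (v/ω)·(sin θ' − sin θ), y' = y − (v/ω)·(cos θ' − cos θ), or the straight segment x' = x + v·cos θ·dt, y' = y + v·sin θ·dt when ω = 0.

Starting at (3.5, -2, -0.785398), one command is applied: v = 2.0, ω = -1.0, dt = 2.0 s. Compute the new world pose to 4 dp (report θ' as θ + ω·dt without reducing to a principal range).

θ' = -0.7854 + -1.0·2.0 = -2.7854
R = v/ω = 2.0/-1.0 = -2.0000
x' = 3.5 + -2.0000·(sin -2.7854 − sin -0.7854) = 2.7832
y' = -2 − -2.0000·(cos -2.7854 − cos -0.7854) = -5.2887

(2.7832, -5.2887, -2.7854)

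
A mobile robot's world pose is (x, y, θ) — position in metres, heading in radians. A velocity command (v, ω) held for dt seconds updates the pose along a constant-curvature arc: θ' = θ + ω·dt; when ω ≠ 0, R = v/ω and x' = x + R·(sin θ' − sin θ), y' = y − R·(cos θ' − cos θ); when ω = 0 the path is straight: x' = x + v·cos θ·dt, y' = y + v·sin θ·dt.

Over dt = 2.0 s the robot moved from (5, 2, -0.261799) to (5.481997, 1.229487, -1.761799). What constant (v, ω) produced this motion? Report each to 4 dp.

v = 0.5000, ω = -0.7500

Δθ = -1.761799 − -0.261799 = -1.500000
ω = Δθ/dt = -1.500000/2.0 = -0.7500
R = −Δy/(cos θ' − cos θ) = -0.6667
v = R·ω = -0.6667·-0.7500 = 0.5000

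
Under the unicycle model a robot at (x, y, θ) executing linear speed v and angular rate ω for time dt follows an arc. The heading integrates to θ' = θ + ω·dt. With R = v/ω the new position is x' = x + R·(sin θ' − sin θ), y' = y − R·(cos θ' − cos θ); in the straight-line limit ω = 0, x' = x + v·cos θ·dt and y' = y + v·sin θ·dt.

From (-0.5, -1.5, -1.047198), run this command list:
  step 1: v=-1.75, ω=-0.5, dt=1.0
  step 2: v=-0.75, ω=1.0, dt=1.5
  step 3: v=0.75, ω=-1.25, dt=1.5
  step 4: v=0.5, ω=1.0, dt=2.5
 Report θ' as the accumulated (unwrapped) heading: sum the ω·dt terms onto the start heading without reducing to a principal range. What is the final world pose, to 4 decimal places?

step 1: θ'=-1.5472 (R=3.5000) → pose (-0.9679, 0.1674, -1.5472)
step 2: θ'=-0.0472 (R=-0.7500) → pose (-1.6823, 0.8989, -0.0472)
step 3: θ'=-1.9222 (R=-0.6000) → pose (-1.1473, 0.0930, -1.9222)
step 4: θ'=0.5778 (R=0.5000) → pose (-0.4048, -0.4979, 0.5778)

(-0.4048, -0.4979, 0.5778)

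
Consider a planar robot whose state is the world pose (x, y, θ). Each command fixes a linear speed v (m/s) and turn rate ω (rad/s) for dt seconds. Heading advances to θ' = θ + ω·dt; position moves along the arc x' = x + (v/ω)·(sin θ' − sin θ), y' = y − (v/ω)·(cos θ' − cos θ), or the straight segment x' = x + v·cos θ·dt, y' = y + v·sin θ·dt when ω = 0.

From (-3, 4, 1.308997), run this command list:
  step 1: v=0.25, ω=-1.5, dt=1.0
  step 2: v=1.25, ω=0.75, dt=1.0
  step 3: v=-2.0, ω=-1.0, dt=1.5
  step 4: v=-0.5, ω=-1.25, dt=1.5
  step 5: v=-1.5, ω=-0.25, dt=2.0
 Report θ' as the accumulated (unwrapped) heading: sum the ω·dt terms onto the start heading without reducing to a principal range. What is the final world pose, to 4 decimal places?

(-1.1284, 5.7003, -3.3160)

step 1: θ'=-0.1910 (R=-0.1667) → pose (-2.8074, 4.1205, -0.1910)
step 2: θ'=0.5590 (R=1.6667) → pose (-1.6071, 4.3439, 0.5590)
step 3: θ'=-0.9410 (R=2.0000) → pose (-4.2840, 4.8615, -0.9410)
step 4: θ'=-2.8160 (R=0.4000) → pose (-4.0887, 5.4761, -2.8160)
step 5: θ'=-3.3160 (R=6.0000) → pose (-1.1284, 5.7003, -3.3160)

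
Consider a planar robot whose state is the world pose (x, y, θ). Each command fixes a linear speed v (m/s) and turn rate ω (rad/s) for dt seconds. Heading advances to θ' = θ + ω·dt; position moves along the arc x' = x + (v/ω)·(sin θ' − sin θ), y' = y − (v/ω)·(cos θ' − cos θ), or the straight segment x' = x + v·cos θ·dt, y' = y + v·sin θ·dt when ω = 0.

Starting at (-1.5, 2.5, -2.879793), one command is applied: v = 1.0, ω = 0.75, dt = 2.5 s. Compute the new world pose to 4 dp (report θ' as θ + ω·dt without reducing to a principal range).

θ' = -2.8798 + 0.75·2.5 = -1.0048
R = v/ω = 1.0/0.75 = 1.3333
x' = -1.5 + 1.3333·(sin -1.0048 − sin -2.8798) = -2.2803
y' = 2.5 − 1.3333·(cos -1.0048 − cos -2.8798) = 0.4971

(-2.2803, 0.4971, -1.0048)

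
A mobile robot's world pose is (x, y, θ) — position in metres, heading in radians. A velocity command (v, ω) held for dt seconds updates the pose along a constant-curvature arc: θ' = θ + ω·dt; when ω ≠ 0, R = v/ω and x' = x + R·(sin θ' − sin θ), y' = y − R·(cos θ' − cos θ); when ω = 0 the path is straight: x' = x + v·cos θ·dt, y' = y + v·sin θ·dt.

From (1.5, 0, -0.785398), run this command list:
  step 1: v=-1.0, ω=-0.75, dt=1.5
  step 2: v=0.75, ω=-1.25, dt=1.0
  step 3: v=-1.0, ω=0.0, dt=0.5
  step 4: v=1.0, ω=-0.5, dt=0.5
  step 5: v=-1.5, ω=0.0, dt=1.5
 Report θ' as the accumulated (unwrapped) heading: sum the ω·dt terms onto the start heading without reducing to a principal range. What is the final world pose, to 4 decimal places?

step 1: θ'=-1.9104 (R=1.3333) → pose (1.1856, 1.3870, -1.9104)
step 2: θ'=-3.1604 (R=-0.6000) → pose (0.6086, 0.9869, -3.1604)
step 3: θ'=-3.1604 (straight) → pose (1.1085, 0.9775, -3.1604)
step 4: θ'=-3.4104 (R=-2.0000) → pose (0.6150, 1.0490, -3.4104)
step 5: θ'=-3.4104 (straight) → pose (2.7842, 0.4514, -3.4104)

(2.7842, 0.4514, -3.4104)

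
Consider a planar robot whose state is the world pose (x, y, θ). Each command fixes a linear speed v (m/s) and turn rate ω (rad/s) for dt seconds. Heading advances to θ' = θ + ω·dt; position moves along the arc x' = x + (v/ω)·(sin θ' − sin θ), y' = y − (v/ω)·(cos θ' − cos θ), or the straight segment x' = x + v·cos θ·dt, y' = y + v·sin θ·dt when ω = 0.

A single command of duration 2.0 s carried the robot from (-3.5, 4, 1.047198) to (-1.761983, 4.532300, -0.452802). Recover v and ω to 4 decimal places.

v = 1.0000, ω = -0.7500

Δθ = -0.452802 − 1.047198 = -1.500000
ω = Δθ/dt = -1.500000/2.0 = -0.7500
R = Δx/(sin θ' − sin θ) = -1.3333
v = R·ω = -1.3333·-0.7500 = 1.0000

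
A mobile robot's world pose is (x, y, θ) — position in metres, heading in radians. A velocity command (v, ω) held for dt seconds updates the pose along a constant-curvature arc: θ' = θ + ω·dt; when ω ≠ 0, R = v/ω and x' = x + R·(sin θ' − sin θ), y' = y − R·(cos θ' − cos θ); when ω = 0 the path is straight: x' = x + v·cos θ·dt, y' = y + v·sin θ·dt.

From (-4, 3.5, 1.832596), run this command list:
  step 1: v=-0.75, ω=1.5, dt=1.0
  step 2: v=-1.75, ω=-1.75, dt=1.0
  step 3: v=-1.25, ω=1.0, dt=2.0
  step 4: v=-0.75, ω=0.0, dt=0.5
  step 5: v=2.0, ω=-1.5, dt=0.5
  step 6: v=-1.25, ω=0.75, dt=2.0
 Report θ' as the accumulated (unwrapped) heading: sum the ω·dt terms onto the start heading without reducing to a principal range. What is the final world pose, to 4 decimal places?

step 1: θ'=3.3326 (R=-0.5000) → pose (-3.4221, 3.1385, 3.3326)
step 2: θ'=1.5826 (R=1.0000) → pose (-2.2323, 2.1685, 1.5826)
step 3: θ'=3.5826 (R=-1.2500) → pose (-0.4489, 1.0528, 3.5826)
step 4: θ'=3.5826 (straight) → pose (-0.1097, 1.2129, 3.5826)
step 5: θ'=2.8326 (R=-1.3333) → pose (-1.0843, 1.1485, 2.8326)
step 6: θ'=4.3326 (R=-1.6667) → pose (0.9704, 2.1183, 4.3326)

(0.9704, 2.1183, 4.3326)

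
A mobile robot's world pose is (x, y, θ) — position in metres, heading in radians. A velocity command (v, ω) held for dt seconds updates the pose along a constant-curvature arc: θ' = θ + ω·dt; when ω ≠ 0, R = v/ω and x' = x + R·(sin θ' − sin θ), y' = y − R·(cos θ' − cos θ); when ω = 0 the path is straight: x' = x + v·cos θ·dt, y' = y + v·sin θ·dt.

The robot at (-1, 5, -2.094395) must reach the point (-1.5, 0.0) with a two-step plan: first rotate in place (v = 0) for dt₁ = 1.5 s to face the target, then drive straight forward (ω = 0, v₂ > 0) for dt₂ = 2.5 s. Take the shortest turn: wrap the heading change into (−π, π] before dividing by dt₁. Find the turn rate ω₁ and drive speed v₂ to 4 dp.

ω₁ = 0.2826, v₂ = 2.0100

heading to target = atan2(0−5, -1.5−-1) = -1.6705
Δθ = wrap(-1.6705 − -2.0944) = 0.4239; ω₁ = Δθ/dt₁ = 0.2826
distance = √((-1.5−-1)² + (0−5)²) = 5.0249; v₂ = distance/dt₂ = 2.0100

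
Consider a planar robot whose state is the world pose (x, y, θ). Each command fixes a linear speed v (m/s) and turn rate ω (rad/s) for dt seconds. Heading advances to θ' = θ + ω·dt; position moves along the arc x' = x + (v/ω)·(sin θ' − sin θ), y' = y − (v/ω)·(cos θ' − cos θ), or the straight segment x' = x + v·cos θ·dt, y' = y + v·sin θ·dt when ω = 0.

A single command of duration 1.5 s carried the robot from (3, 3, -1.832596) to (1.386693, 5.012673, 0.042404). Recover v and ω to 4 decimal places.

v = -2.0000, ω = 1.2500

Δθ = 0.042404 − -1.832596 = 1.875000
ω = Δθ/dt = 1.875000/1.5 = 1.2500
R = −Δy/(cos θ' − cos θ) = -1.6000
v = R·ω = -1.6000·1.2500 = -2.0000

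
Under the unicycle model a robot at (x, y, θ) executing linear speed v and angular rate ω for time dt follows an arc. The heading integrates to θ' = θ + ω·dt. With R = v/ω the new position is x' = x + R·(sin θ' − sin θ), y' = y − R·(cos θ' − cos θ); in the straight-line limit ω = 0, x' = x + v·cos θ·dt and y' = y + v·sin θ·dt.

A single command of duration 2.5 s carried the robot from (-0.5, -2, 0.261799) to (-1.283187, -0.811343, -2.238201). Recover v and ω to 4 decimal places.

v = -0.7500, ω = -1.0000

Δθ = -2.238201 − 0.261799 = -2.500000
ω = Δθ/dt = -2.500000/2.5 = -1.0000
R = −Δy/(cos θ' − cos θ) = 0.7500
v = R·ω = 0.7500·-1.0000 = -0.7500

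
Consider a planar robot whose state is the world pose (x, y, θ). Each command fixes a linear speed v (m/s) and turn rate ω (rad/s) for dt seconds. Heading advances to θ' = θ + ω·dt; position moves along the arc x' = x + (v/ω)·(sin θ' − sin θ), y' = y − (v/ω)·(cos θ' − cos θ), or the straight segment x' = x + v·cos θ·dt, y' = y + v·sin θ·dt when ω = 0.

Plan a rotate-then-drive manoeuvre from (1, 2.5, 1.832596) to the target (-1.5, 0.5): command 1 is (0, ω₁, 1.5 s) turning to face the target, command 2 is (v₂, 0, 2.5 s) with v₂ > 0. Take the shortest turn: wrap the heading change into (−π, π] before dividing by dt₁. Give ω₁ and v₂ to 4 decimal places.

ω₁ = 1.3225, v₂ = 1.2806

heading to target = atan2(0.5−2.5, -1.5−1) = -2.4669
Δθ = wrap(-2.4669 − 1.8326) = 1.9837; ω₁ = Δθ/dt₁ = 1.3225
distance = √((-1.5−1)² + (0.5−2.5)²) = 3.2016; v₂ = distance/dt₂ = 1.2806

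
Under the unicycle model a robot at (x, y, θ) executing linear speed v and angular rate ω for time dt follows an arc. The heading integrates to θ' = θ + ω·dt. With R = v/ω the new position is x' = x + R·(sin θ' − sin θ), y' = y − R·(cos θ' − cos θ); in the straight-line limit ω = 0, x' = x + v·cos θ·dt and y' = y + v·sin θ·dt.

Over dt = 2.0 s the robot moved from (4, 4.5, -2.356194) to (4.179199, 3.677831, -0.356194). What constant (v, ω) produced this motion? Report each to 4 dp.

v = 0.5000, ω = 1.0000

Δθ = -0.356194 − -2.356194 = 2.000000
ω = Δθ/dt = 2.000000/2.0 = 1.0000
R = −Δy/(cos θ' − cos θ) = 0.5000
v = R·ω = 0.5000·1.0000 = 0.5000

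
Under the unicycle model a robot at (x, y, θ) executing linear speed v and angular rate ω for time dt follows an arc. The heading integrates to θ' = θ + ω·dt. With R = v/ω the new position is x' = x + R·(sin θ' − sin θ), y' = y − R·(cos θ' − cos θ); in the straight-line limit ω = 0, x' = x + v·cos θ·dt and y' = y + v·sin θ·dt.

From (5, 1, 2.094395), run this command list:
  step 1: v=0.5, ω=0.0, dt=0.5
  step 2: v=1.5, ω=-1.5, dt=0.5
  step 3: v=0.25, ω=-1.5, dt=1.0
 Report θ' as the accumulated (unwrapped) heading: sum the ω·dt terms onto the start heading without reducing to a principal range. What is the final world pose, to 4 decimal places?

(4.9548, 2.0682, -0.1556)

step 1: θ'=2.0944 (straight) → pose (4.8750, 1.2165, 2.0944)
step 2: θ'=1.3444 (R=-1.0000) → pose (4.7665, 1.9410, 1.3444)
step 3: θ'=-0.1556 (R=-0.1667) → pose (4.9548, 2.0682, -0.1556)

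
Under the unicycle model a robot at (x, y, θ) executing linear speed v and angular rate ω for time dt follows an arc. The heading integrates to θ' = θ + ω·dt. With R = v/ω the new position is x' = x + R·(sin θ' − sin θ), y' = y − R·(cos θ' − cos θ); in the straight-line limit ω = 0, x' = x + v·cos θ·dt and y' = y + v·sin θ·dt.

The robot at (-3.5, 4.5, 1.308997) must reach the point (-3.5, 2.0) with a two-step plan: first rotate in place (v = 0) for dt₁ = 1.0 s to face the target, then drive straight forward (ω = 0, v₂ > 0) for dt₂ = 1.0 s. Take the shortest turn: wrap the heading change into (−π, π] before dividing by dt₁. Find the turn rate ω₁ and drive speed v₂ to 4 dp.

ω₁ = -2.8798, v₂ = 2.5000

heading to target = atan2(2−4.5, -3.5−-3.5) = -1.5708
Δθ = wrap(-1.5708 − 1.3090) = -2.8798; ω₁ = Δθ/dt₁ = -2.8798
distance = √((-3.5−-3.5)² + (2−4.5)²) = 2.5000; v₂ = distance/dt₂ = 2.5000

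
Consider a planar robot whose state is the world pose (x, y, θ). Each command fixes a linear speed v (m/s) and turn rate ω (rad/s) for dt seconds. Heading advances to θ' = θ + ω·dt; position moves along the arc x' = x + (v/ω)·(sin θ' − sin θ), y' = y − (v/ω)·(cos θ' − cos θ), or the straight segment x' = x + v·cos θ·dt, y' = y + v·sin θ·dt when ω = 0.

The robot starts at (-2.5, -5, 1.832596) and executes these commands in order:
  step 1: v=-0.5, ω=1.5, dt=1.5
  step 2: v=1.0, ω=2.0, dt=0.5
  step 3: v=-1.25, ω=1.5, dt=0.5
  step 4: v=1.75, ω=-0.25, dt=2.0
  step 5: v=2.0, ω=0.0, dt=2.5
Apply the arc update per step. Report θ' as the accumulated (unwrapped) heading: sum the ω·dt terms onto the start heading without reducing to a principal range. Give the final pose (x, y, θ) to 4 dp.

step 1: θ'=4.0826 (R=-0.3333) → pose (-1.9086, -5.1101, 4.0826)
step 2: θ'=5.0826 (R=0.5000) → pose (-1.9707, -5.5854, 5.0826)
step 3: θ'=5.8326 (R=-0.8333) → pose (-2.3847, -5.1368, 5.8326)
step 4: θ'=5.3326 (R=-7.0000) → pose (0.2632, -7.3697, 5.3326)
step 5: θ'=5.3326 (straight) → pose (3.1692, -11.4385, 5.3326)

(3.1692, -11.4385, 5.3326)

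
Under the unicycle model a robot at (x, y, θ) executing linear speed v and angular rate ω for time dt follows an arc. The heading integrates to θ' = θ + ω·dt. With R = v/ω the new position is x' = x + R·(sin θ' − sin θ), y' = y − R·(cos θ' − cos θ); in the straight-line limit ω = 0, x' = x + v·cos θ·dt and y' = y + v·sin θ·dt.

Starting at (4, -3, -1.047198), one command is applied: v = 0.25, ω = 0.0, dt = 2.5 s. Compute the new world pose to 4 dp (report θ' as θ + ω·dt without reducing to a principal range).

(4.3125, -3.5413, -1.0472)

θ' = -1.0472 + 0.0·2.5 = -1.0472
ω = 0 → straight: x' = 4 + 0.25·cos(-1.0472)·2.5 = 4.3125
y' = -3 + 0.25·sin(-1.0472)·2.5 = -3.5413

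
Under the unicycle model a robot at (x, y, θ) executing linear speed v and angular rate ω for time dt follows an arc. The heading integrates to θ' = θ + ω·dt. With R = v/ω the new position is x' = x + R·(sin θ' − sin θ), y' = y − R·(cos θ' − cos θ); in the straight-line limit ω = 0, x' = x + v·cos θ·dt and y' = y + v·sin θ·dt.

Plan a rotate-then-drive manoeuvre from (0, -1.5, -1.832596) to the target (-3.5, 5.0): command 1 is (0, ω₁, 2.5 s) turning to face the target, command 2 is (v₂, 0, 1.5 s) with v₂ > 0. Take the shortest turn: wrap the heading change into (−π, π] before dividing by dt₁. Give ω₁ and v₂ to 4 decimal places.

heading to target = atan2(5−-1.5, -3.5−0) = 2.0647
Δθ = wrap(2.0647 − -1.8326) = -2.3859; ω₁ = Δθ/dt₁ = -0.9543
distance = √((-3.5−0)² + (5−-1.5)²) = 7.3824; v₂ = distance/dt₂ = 4.9216

ω₁ = -0.9543, v₂ = 4.9216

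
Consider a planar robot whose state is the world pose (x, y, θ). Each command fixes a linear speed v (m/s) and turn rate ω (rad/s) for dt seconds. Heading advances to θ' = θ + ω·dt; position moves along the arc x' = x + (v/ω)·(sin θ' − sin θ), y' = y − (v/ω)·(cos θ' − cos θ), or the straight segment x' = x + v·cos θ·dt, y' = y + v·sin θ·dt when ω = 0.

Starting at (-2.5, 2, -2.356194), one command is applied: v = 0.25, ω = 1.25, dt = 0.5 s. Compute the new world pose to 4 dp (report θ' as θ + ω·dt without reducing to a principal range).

θ' = -2.3562 + 1.25·0.5 = -1.7312
R = v/ω = 0.25/1.25 = 0.2000
x' = -2.5 + 0.2000·(sin -1.7312 − sin -2.3562) = -2.5560
y' = 2 − 0.2000·(cos -1.7312 − cos -2.3562) = 1.8905

(-2.5560, 1.8905, -1.7312)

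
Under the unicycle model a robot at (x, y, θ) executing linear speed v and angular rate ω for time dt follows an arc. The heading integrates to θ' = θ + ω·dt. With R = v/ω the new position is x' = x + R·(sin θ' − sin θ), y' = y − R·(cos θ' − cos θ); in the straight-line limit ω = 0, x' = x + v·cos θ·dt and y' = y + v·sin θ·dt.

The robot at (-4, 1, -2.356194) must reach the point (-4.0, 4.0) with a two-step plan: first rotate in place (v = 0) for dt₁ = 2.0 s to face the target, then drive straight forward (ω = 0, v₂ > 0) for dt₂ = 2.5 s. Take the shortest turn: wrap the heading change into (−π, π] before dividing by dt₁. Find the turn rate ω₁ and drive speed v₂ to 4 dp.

ω₁ = -1.1781, v₂ = 1.2000

heading to target = atan2(4−1, -4−-4) = 1.5708
Δθ = wrap(1.5708 − -2.3562) = -2.3562; ω₁ = Δθ/dt₁ = -1.1781
distance = √((-4−-4)² + (4−1)²) = 3.0000; v₂ = distance/dt₂ = 1.2000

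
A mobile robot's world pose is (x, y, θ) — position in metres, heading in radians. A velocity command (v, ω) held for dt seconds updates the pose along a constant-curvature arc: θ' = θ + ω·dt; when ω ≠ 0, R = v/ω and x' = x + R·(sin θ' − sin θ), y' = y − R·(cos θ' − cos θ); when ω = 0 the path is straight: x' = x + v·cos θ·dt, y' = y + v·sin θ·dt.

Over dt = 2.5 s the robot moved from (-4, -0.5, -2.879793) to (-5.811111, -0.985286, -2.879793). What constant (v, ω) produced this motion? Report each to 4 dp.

v = 0.7500, ω = 0.0000

Δθ = -2.879793 − -2.879793 = 0.000000
ω = Δθ/dt = 0.000000/2.5 = 0.0000
ω = 0 → v = (Δx·cos θ + Δy·sin θ)/dt = 0.7500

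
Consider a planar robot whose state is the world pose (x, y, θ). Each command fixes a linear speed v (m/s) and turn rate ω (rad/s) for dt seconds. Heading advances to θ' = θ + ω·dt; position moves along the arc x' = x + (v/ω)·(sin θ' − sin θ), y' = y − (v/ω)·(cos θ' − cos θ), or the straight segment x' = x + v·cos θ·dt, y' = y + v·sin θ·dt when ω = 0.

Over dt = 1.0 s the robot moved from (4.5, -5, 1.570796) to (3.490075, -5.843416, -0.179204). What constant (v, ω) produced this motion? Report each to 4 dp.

v = -1.5000, ω = -1.7500

Δθ = -0.179204 − 1.570796 = -1.750000
ω = Δθ/dt = -1.750000/1.0 = -1.7500
R = Δx/(sin θ' − sin θ) = 0.8571
v = R·ω = 0.8571·-1.7500 = -1.5000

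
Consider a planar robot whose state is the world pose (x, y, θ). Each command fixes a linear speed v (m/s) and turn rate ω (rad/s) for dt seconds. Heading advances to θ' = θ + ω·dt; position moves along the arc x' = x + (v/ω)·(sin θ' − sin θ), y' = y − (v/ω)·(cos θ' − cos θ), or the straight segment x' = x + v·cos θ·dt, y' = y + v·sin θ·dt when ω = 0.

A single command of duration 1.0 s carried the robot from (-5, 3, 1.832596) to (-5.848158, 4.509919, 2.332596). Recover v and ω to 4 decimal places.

Δθ = 2.332596 − 1.832596 = 0.500000
ω = Δθ/dt = 0.500000/1.0 = 0.5000
R = −Δy/(cos θ' − cos θ) = 3.5000
v = R·ω = 3.5000·0.5000 = 1.7500

v = 1.7500, ω = 0.5000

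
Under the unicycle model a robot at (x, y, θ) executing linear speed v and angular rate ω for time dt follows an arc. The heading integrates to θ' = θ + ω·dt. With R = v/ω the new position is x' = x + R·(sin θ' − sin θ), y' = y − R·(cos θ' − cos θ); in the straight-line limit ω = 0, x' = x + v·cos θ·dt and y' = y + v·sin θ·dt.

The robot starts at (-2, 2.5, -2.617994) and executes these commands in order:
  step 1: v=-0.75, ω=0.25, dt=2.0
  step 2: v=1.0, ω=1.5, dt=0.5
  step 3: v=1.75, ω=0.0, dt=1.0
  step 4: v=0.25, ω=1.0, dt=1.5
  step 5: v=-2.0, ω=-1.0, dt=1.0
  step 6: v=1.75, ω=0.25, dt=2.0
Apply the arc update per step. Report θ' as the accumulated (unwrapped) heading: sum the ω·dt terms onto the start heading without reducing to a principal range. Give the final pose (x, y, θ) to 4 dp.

(0.6422, -0.1725, -0.3680)

step 1: θ'=-2.1180 (R=-3.0000) → pose (-0.9380, 3.5372, -2.1180)
step 2: θ'=-1.3680 (R=0.6667) → pose (-1.0217, 3.0560, -1.3680)
step 3: θ'=-1.3680 (straight) → pose (-0.6692, 1.3419, -1.3680)
step 4: θ'=0.1320 (R=0.2500) → pose (-0.3915, 1.1444, 0.1320)
step 5: θ'=-0.8680 (R=2.0000) → pose (-2.1808, 1.8343, -0.8680)
step 6: θ'=-0.3680 (R=7.0000) → pose (0.6422, -0.1725, -0.3680)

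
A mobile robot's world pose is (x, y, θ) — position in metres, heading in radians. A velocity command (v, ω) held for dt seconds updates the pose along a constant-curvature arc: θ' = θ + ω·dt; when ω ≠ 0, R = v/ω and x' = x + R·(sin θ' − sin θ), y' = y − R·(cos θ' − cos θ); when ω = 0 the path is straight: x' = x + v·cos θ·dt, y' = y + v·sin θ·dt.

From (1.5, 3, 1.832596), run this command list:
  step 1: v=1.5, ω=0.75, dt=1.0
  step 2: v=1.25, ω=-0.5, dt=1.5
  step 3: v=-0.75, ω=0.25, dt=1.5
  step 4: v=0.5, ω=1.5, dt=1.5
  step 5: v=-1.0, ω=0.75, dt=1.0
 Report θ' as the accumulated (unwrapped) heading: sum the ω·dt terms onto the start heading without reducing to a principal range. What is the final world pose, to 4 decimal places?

(-0.6821, 5.4984, 5.2076)

step 1: θ'=2.5826 (R=2.0000) → pose (0.6288, 4.1779, 2.5826)
step 2: θ'=1.8326 (R=-2.5000) → pose (-0.4602, 5.6504, 1.8326)
step 3: θ'=2.2076 (R=-3.0000) → pose (0.0256, 4.6429, 2.2076)
step 4: θ'=4.4576 (R=0.3333) → pose (-0.5650, 4.5287, 4.4576)
step 5: θ'=5.2076 (R=-1.3333) → pose (-0.6821, 5.4984, 5.2076)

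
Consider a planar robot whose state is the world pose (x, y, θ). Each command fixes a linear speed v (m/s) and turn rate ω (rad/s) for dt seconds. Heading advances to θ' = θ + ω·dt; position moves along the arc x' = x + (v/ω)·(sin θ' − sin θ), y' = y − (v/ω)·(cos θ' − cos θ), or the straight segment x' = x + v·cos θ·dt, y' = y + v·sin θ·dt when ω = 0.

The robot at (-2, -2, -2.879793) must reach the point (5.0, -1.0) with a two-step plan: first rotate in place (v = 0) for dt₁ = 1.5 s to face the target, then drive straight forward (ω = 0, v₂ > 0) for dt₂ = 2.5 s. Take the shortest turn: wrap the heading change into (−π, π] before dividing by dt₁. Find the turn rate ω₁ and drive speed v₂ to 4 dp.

heading to target = atan2(-1−-2, 5−-2) = 0.1419
Δθ = wrap(0.1419 − -2.8798) = 3.0217; ω₁ = Δθ/dt₁ = 2.0145
distance = √((5−-2)² + (-1−-2)²) = 7.0711; v₂ = distance/dt₂ = 2.8284

ω₁ = 2.0145, v₂ = 2.8284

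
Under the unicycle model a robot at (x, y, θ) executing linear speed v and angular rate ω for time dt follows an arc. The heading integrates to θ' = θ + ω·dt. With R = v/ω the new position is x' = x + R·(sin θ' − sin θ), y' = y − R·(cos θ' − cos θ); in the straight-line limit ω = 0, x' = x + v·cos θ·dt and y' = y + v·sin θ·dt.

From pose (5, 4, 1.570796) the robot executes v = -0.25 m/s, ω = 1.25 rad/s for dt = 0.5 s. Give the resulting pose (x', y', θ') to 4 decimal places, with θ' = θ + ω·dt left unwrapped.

(5.0378, 3.8830, 2.1958)

θ' = 1.5708 + 1.25·0.5 = 2.1958
R = v/ω = -0.25/1.25 = -0.2000
x' = 5 + -0.2000·(sin 2.1958 − sin 1.5708) = 5.0378
y' = 4 − -0.2000·(cos 2.1958 − cos 1.5708) = 3.8830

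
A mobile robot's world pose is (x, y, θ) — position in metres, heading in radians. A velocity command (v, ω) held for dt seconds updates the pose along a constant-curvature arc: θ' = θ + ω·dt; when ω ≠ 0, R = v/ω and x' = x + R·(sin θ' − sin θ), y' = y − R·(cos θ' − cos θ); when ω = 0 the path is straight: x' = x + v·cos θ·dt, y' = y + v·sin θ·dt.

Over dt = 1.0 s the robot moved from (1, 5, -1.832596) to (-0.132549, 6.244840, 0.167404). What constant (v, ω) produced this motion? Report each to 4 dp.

Δθ = 0.167404 − -1.832596 = 2.000000
ω = Δθ/dt = 2.000000/1.0 = 2.0000
R = −Δy/(cos θ' − cos θ) = -1.0000
v = R·ω = -1.0000·2.0000 = -2.0000

v = -2.0000, ω = 2.0000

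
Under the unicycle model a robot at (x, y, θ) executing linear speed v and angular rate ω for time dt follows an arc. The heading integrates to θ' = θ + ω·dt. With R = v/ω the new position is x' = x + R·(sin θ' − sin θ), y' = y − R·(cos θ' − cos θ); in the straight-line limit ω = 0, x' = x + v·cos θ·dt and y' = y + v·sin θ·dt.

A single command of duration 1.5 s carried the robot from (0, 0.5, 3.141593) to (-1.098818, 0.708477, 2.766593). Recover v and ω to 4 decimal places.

v = 0.7500, ω = -0.2500

Δθ = 2.766593 − 3.141593 = -0.375000
ω = Δθ/dt = -0.375000/1.5 = -0.2500
R = Δx/(sin θ' − sin θ) = -3.0000
v = R·ω = -3.0000·-0.2500 = 0.7500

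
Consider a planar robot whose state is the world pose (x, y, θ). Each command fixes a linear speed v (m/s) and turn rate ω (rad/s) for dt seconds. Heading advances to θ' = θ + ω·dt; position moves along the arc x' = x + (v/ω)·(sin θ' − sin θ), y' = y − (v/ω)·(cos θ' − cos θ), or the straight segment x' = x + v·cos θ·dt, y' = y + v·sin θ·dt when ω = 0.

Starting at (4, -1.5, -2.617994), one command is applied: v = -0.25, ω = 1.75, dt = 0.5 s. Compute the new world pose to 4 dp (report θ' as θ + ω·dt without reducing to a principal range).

(4.0693, -1.4008, -1.7430)

θ' = -2.6180 + 1.75·0.5 = -1.7430
R = v/ω = -0.25/1.75 = -0.1429
x' = 4 + -0.1429·(sin -1.7430 − sin -2.6180) = 4.0693
y' = -1.5 − -0.1429·(cos -1.7430 − cos -2.6180) = -1.4008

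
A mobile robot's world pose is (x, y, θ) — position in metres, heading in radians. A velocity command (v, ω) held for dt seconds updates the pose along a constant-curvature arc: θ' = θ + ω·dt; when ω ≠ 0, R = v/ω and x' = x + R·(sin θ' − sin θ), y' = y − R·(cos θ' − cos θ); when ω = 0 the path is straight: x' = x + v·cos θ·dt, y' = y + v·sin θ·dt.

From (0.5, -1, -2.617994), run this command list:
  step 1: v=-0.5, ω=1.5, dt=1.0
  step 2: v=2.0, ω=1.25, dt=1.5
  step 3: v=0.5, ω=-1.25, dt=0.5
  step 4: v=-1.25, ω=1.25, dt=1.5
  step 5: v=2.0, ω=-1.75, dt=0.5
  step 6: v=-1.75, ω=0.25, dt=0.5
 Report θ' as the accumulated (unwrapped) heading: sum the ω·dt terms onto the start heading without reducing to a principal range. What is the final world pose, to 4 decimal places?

(2.2979, -2.1814, 1.2570)

step 1: θ'=-1.1180 (R=-0.3333) → pose (0.6331, -0.5655, -1.1180)
step 2: θ'=0.7570 (R=1.6000) → pose (3.1706, -1.0285, 0.7570)
step 3: θ'=0.1320 (R=-0.4000) → pose (3.3927, -0.9228, 0.1320)
step 4: θ'=2.0070 (R=-1.0000) → pose (2.6179, -2.3366, 2.0070)
step 5: θ'=1.1320 (R=-1.1429) → pose (2.6192, -1.3682, 1.1320)
step 6: θ'=1.2570 (R=-7.0000) → pose (2.2979, -2.1814, 1.2570)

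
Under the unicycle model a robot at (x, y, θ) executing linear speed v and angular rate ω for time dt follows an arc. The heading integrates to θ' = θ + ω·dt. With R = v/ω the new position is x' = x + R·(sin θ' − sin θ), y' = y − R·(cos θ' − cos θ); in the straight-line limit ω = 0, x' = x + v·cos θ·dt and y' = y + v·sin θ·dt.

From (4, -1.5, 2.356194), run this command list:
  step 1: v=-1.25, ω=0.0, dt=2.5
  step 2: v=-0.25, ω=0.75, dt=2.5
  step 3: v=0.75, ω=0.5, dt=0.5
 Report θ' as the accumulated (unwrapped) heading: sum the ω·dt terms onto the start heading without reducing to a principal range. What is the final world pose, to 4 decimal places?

step 1: θ'=2.3562 (straight) → pose (6.2097, -3.7097, 2.3562)
step 2: θ'=4.2312 (R=-0.3333) → pose (6.7409, -3.6283, 4.2312)
step 3: θ'=4.4812 (R=1.5000) → pose (6.6105, -3.9788, 4.4812)

(6.6105, -3.9788, 4.4812)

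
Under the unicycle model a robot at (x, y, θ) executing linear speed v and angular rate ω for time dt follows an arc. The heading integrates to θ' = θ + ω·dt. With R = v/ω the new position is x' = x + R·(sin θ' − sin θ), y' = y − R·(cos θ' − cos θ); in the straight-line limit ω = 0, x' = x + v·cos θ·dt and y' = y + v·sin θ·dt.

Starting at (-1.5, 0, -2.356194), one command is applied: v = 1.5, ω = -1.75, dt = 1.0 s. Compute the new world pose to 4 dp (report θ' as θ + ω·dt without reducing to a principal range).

(-2.8105, 0.1177, -4.1062)

θ' = -2.3562 + -1.75·1.0 = -4.1062
R = v/ω = 1.5/-1.75 = -0.8571
x' = -1.5 + -0.8571·(sin -4.1062 − sin -2.3562) = -2.8105
y' = 0 − -0.8571·(cos -4.1062 − cos -2.3562) = 0.1177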